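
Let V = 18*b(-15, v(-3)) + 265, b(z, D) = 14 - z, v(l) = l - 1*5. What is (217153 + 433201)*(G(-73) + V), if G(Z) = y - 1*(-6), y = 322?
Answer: 725144710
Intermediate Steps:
v(l) = -5 + l (v(l) = l - 5 = -5 + l)
G(Z) = 328 (G(Z) = 322 - 1*(-6) = 322 + 6 = 328)
V = 787 (V = 18*(14 - 1*(-15)) + 265 = 18*(14 + 15) + 265 = 18*29 + 265 = 522 + 265 = 787)
(217153 + 433201)*(G(-73) + V) = (217153 + 433201)*(328 + 787) = 650354*1115 = 725144710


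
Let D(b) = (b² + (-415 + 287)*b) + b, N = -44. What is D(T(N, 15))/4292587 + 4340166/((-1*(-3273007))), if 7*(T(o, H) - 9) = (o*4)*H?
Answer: 942130579631832/688433697656341 ≈ 1.3685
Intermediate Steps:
T(o, H) = 9 + 4*H*o/7 (T(o, H) = 9 + ((o*4)*H)/7 = 9 + ((4*o)*H)/7 = 9 + (4*H*o)/7 = 9 + 4*H*o/7)
D(b) = b² - 127*b (D(b) = (b² - 128*b) + b = b² - 127*b)
D(T(N, 15))/4292587 + 4340166/((-1*(-3273007))) = ((9 + (4/7)*15*(-44))*(-127 + (9 + (4/7)*15*(-44))))/4292587 + 4340166/((-1*(-3273007))) = ((9 - 2640/7)*(-127 + (9 - 2640/7)))*(1/4292587) + 4340166/3273007 = -2577*(-127 - 2577/7)/7*(1/4292587) + 4340166*(1/3273007) = -2577/7*(-3466/7)*(1/4292587) + 4340166/3273007 = (8931882/49)*(1/4292587) + 4340166/3273007 = 8931882/210336763 + 4340166/3273007 = 942130579631832/688433697656341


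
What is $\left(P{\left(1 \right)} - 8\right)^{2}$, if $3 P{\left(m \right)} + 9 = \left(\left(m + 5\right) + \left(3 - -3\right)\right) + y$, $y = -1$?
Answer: $\frac{484}{9} \approx 53.778$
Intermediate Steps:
$P{\left(m \right)} = \frac{1}{3} + \frac{m}{3}$ ($P{\left(m \right)} = -3 + \frac{\left(\left(m + 5\right) + \left(3 - -3\right)\right) - 1}{3} = -3 + \frac{\left(\left(5 + m\right) + \left(3 + 3\right)\right) - 1}{3} = -3 + \frac{\left(\left(5 + m\right) + 6\right) - 1}{3} = -3 + \frac{\left(11 + m\right) - 1}{3} = -3 + \frac{10 + m}{3} = -3 + \left(\frac{10}{3} + \frac{m}{3}\right) = \frac{1}{3} + \frac{m}{3}$)
$\left(P{\left(1 \right)} - 8\right)^{2} = \left(\left(\frac{1}{3} + \frac{1}{3} \cdot 1\right) - 8\right)^{2} = \left(\left(\frac{1}{3} + \frac{1}{3}\right) - 8\right)^{2} = \left(\frac{2}{3} - 8\right)^{2} = \left(- \frac{22}{3}\right)^{2} = \frac{484}{9}$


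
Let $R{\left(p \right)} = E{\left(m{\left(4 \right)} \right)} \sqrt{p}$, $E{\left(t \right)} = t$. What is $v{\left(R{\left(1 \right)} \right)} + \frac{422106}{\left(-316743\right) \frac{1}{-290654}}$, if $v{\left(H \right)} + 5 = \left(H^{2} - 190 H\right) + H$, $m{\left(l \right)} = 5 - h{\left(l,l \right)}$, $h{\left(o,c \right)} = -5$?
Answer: $\frac{5815154459}{15083} \approx 3.8554 \cdot 10^{5}$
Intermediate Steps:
$m{\left(l \right)} = 10$ ($m{\left(l \right)} = 5 - -5 = 5 + 5 = 10$)
$R{\left(p \right)} = 10 \sqrt{p}$
$v{\left(H \right)} = -5 + H^{2} - 189 H$ ($v{\left(H \right)} = -5 + \left(\left(H^{2} - 190 H\right) + H\right) = -5 + \left(H^{2} - 189 H\right) = -5 + H^{2} - 189 H$)
$v{\left(R{\left(1 \right)} \right)} + \frac{422106}{\left(-316743\right) \frac{1}{-290654}} = \left(-5 + \left(10 \sqrt{1}\right)^{2} - 189 \cdot 10 \sqrt{1}\right) + \frac{422106}{\left(-316743\right) \frac{1}{-290654}} = \left(-5 + \left(10 \cdot 1\right)^{2} - 189 \cdot 10 \cdot 1\right) + \frac{422106}{\left(-316743\right) \left(- \frac{1}{290654}\right)} = \left(-5 + 10^{2} - 1890\right) + \frac{422106}{\frac{45249}{41522}} = \left(-5 + 100 - 1890\right) + 422106 \cdot \frac{41522}{45249} = -1795 + \frac{5842228444}{15083} = \frac{5815154459}{15083}$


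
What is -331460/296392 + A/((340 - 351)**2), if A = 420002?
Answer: 2828298321/815078 ≈ 3470.0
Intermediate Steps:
-331460/296392 + A/((340 - 351)**2) = -331460/296392 + 420002/((340 - 351)**2) = -331460*1/296392 + 420002/((-11)**2) = -82865/74098 + 420002/121 = -82865/74098 + 420002*(1/121) = -82865/74098 + 38182/11 = 2828298321/815078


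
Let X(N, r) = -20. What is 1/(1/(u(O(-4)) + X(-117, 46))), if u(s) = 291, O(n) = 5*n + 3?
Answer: 271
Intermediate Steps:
O(n) = 3 + 5*n
1/(1/(u(O(-4)) + X(-117, 46))) = 1/(1/(291 - 20)) = 1/(1/271) = 271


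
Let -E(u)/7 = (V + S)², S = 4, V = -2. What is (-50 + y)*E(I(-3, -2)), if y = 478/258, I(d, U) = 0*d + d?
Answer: 173908/129 ≈ 1348.1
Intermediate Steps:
I(d, U) = d (I(d, U) = 0 + d = d)
y = 239/129 (y = 478*(1/258) = 239/129 ≈ 1.8527)
E(u) = -28 (E(u) = -7*(-2 + 4)² = -7*2² = -7*4 = -28)
(-50 + y)*E(I(-3, -2)) = (-50 + 239/129)*(-28) = -6211/129*(-28) = 173908/129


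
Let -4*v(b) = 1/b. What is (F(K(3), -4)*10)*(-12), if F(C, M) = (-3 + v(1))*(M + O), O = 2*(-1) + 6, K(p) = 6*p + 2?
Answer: 0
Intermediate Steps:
v(b) = -1/(4*b)
K(p) = 2 + 6*p
O = 4 (O = -2 + 6 = 4)
F(C, M) = -13 - 13*M/4 (F(C, M) = (-3 - 1/4/1)*(M + 4) = (-3 - 1/4*1)*(4 + M) = (-3 - 1/4)*(4 + M) = -13*(4 + M)/4 = -13 - 13*M/4)
(F(K(3), -4)*10)*(-12) = ((-13 - 13/4*(-4))*10)*(-12) = ((-13 + 13)*10)*(-12) = (0*10)*(-12) = 0*(-12) = 0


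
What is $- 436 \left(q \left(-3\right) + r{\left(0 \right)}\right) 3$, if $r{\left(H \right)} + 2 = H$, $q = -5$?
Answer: $-17004$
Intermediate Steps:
$r{\left(H \right)} = -2 + H$
$- 436 \left(q \left(-3\right) + r{\left(0 \right)}\right) 3 = - 436 \left(\left(-5\right) \left(-3\right) + \left(-2 + 0\right)\right) 3 = - 436 \left(15 - 2\right) 3 = - 436 \cdot 13 \cdot 3 = \left(-436\right) 39 = -17004$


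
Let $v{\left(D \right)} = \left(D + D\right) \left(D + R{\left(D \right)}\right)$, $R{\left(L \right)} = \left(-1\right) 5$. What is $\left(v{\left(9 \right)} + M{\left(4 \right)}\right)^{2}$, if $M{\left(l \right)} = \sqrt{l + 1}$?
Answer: $\left(72 + \sqrt{5}\right)^{2} \approx 5511.0$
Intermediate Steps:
$R{\left(L \right)} = -5$
$M{\left(l \right)} = \sqrt{1 + l}$
$v{\left(D \right)} = 2 D \left(-5 + D\right)$ ($v{\left(D \right)} = \left(D + D\right) \left(D - 5\right) = 2 D \left(-5 + D\right)$)
$\left(v{\left(9 \right)} + M{\left(4 \right)}\right)^{2} = \left(2 \cdot 9 \left(-5 + 9\right) + \sqrt{1 + 4}\right)^{2} = \left(2 \cdot 9 \cdot 4 + \sqrt{5}\right)^{2} = \left(72 + \sqrt{5}\right)^{2}$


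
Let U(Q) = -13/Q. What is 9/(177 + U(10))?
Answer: 90/1757 ≈ 0.051224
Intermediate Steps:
9/(177 + U(10)) = 9/(177 - 13/10) = 9/(1757/10) = (10/1757)*9 = 90/1757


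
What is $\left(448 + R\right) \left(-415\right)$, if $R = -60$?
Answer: $-161020$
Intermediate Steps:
$\left(448 + R\right) \left(-415\right) = \left(448 - 60\right) \left(-415\right) = 388 \left(-415\right) = -161020$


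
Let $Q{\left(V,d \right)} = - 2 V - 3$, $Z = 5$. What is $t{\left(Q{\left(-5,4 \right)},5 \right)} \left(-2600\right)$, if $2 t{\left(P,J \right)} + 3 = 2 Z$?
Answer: $-9100$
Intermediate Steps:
$Q{\left(V,d \right)} = -3 - 2 V$
$t{\left(P,J \right)} = \frac{7}{2}$ ($t{\left(P,J \right)} = - \frac{3}{2} + \frac{2 \cdot 5}{2} = - \frac{3}{2} + \frac{1}{2} \cdot 10 = - \frac{3}{2} + 5 = \frac{7}{2}$)
$t{\left(Q{\left(-5,4 \right)},5 \right)} \left(-2600\right) = \frac{7}{2} \left(-2600\right) = -9100$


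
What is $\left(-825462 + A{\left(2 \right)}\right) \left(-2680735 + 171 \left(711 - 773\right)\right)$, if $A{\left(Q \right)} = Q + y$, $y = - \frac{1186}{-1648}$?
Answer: $\frac{1830589421013639}{824} \approx 2.2216 \cdot 10^{12}$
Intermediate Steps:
$y = \frac{593}{824}$ ($y = \left(-1186\right) \left(- \frac{1}{1648}\right) = \frac{593}{824} \approx 0.71966$)
$A{\left(Q \right)} = \frac{593}{824} + Q$ ($A{\left(Q \right)} = Q + \frac{593}{824} = \frac{593}{824} + Q$)
$\left(-825462 + A{\left(2 \right)}\right) \left(-2680735 + 171 \left(711 - 773\right)\right) = \left(-825462 + \left(\frac{593}{824} + 2\right)\right) \left(-2680735 + 171 \left(711 - 773\right)\right) = \left(-825462 + \frac{2241}{824}\right) \left(-2680735 + 171 \left(-62\right)\right) = - \frac{680178447 \left(-2680735 - 10602\right)}{824} = \left(- \frac{680178447}{824}\right) \left(-2691337\right) = \frac{1830589421013639}{824}$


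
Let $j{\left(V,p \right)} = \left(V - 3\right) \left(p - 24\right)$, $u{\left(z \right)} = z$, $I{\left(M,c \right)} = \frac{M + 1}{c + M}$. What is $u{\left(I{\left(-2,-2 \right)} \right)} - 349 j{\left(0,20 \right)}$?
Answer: $- \frac{16751}{4} \approx -4187.8$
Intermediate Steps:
$I{\left(M,c \right)} = \frac{1 + M}{M + c}$
$j{\left(V,p \right)} = \left(-24 + p\right) \left(-3 + V\right)$ ($j{\left(V,p \right)} = \left(-3 + V\right) \left(-24 + p\right) = \left(-24 + p\right) \left(-3 + V\right)$)
$u{\left(I{\left(-2,-2 \right)} \right)} - 349 j{\left(0,20 \right)} = \frac{1 - 2}{-2 - 2} - 349 \left(72 - 0 - 60 + 0 \cdot 20\right) = \frac{1}{-4} \left(-1\right) - 349 \left(72 + 0 - 60 + 0\right) = \left(- \frac{1}{4}\right) \left(-1\right) - 4188 = \frac{1}{4} - 4188 = - \frac{16751}{4}$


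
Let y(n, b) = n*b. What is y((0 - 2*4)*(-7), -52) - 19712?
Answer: -22624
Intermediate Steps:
y(n, b) = b*n
y((0 - 2*4)*(-7), -52) - 19712 = -52*(0 - 2*4)*(-7) - 19712 = -52*(0 - 8)*(-7) - 19712 = -(-416)*(-7) - 19712 = -52*56 - 19712 = -2912 - 19712 = -22624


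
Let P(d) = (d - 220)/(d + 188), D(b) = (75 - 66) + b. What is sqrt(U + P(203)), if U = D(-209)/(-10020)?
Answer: I*sqrt(3122733)/11523 ≈ 0.15336*I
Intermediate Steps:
D(b) = 9 + b
P(d) = (-220 + d)/(188 + d)
U = 10/501 (U = (9 - 209)/(-10020) = -200*(-1/10020) = 10/501 ≈ 0.019960)
sqrt(U + P(203)) = sqrt(10/501 + (-220 + 203)/(188 + 203)) = sqrt(10/501 - 17/391) = sqrt(10/501 + (1/391)*(-17)) = sqrt(10/501 - 1/23) = sqrt(-271/11523) = I*sqrt(3122733)/11523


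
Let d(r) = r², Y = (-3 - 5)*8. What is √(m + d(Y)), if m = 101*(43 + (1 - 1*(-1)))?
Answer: √8641 ≈ 92.957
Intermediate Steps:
Y = -64 (Y = -8*8 = -64)
m = 4545 (m = 101*(43 + (1 + 1)) = 101*(43 + 2) = 101*45 = 4545)
√(m + d(Y)) = √(4545 + (-64)²) = √(4545 + 4096) = √8641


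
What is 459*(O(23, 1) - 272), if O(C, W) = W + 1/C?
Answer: -2860488/23 ≈ -1.2437e+5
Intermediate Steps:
459*(O(23, 1) - 272) = 459*((1 + 1/23) - 272) = 459*(24/23 - 272) = 459*(-6232/23) = -2860488/23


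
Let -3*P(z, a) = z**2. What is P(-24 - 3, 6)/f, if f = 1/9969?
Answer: -2422467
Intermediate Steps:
P(z, a) = -z**2/3
f = 1/9969 ≈ 0.00010031
P(-24 - 3, 6)/f = (-(-24 - 3)**2/3)/(1/9969) = -1/3*(-27)**2*9969 = -1/3*729*9969 = -243*9969 = -2422467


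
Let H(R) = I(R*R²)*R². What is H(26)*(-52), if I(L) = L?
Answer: -617831552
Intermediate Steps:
H(R) = R⁵ (H(R) = (R*R²)*R² = R³*R² = R⁵)
H(26)*(-52) = 26⁵*(-52) = 11881376*(-52) = -617831552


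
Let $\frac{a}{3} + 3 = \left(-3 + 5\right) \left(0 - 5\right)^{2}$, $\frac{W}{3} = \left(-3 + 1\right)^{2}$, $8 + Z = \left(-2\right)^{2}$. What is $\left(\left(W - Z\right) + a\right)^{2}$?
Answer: $24649$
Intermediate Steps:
$Z = -4$ ($Z = -8 + \left(-2\right)^{2} = -8 + 4 = -4$)
$W = 12$ ($W = 3 \left(-3 + 1\right)^{2} = 3 \left(-2\right)^{2} = 3 \cdot 4 = 12$)
$a = 141$ ($a = -9 + 3 \left(-3 + 5\right) \left(0 - 5\right)^{2} = -9 + 3 \cdot 2 \left(-5\right)^{2} = -9 + 3 \cdot 2 \cdot 25 = -9 + 3 \cdot 50 = -9 + 150 = 141$)
$\left(\left(W - Z\right) + a\right)^{2} = \left(\left(12 - -4\right) + 141\right)^{2} = \left(\left(12 + 4\right) + 141\right)^{2} = \left(16 + 141\right)^{2} = 157^{2} = 24649$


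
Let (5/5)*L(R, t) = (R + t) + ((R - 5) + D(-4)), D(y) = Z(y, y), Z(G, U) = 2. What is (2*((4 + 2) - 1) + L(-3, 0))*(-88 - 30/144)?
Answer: -2117/24 ≈ -88.208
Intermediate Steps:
D(y) = 2
L(R, t) = -3 + t + 2*R (L(R, t) = (R + t) + ((R - 5) + 2) = (R + t) + ((-5 + R) + 2) = (R + t) + (-3 + R) = -3 + t + 2*R)
(2*((4 + 2) - 1) + L(-3, 0))*(-88 - 30/144) = (2*((4 + 2) - 1) + (-3 + 0 + 2*(-3)))*(-88 - 30/144) = (2*(6 - 1) + (-3 + 0 - 6))*(-88 - 30*1/144) = (2*5 - 9)*(-88 - 5/24) = (10 - 9)*(-2117/24) = 1*(-2117/24) = -2117/24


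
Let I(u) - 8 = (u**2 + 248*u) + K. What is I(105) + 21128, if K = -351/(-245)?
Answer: 14259596/245 ≈ 58202.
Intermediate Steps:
K = 351/245 (K = -351*(-1/245) = 351/245 ≈ 1.4327)
I(u) = 2311/245 + u**2 + 248*u (I(u) = 8 + ((u**2 + 248*u) + 351/245) = 8 + (351/245 + u**2 + 248*u) = 2311/245 + u**2 + 248*u)
I(105) + 21128 = (2311/245 + 105**2 + 248*105) + 21128 = (2311/245 + 11025 + 26040) + 21128 = 9083236/245 + 21128 = 14259596/245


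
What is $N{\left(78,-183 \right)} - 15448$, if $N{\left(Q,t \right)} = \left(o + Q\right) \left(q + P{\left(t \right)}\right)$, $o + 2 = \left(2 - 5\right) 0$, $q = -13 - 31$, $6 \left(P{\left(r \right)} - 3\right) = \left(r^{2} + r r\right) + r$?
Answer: $827506$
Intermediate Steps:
$P{\left(r \right)} = 3 + \frac{r^{2}}{3} + \frac{r}{6}$ ($P{\left(r \right)} = 3 + \frac{\left(r^{2} + r r\right) + r}{6} = 3 + \frac{\left(r^{2} + r^{2}\right) + r}{6} = 3 + \frac{2 r^{2} + r}{6} = 3 + \frac{r + 2 r^{2}}{6} = 3 + \left(\frac{r^{2}}{3} + \frac{r}{6}\right) = 3 + \frac{r^{2}}{3} + \frac{r}{6}$)
$q = -44$
$o = -2$ ($o = -2 + \left(2 - 5\right) 0 = -2 - 0 = -2 + 0 = -2$)
$N{\left(Q,t \right)} = \left(-2 + Q\right) \left(-41 + \frac{t^{2}}{3} + \frac{t}{6}\right)$ ($N{\left(Q,t \right)} = \left(-2 + Q\right) \left(-44 + \left(3 + \frac{t^{2}}{3} + \frac{t}{6}\right)\right) = \left(-2 + Q\right) \left(-41 + \frac{t^{2}}{3} + \frac{t}{6}\right)$)
$N{\left(78,-183 \right)} - 15448 = \left(82 - 3432 - \frac{2 \left(-183\right)^{2}}{3} - -61 + \frac{1}{6} \cdot 78 \left(18 - 183 + 2 \left(-183\right)^{2}\right)\right) - 15448 = \left(82 - 3432 - 22326 + 61 + \frac{1}{6} \cdot 78 \left(18 - 183 + 2 \cdot 33489\right)\right) - 15448 = \left(82 - 3432 - 22326 + 61 + \frac{1}{6} \cdot 78 \left(18 - 183 + 66978\right)\right) - 15448 = \left(82 - 3432 - 22326 + 61 + \frac{1}{6} \cdot 78 \cdot 66813\right) - 15448 = \left(82 - 3432 - 22326 + 61 + 868569\right) - 15448 = 842954 - 15448 = 827506$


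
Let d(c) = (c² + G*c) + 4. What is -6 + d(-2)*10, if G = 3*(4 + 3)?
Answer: -346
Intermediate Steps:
G = 21 (G = 3*7 = 21)
d(c) = 4 + c² + 21*c (d(c) = (c² + 21*c) + 4 = 4 + c² + 21*c)
-6 + d(-2)*10 = -6 + (4 + (-2)² + 21*(-2))*10 = -6 + (4 + 4 - 42)*10 = -6 - 34*10 = -6 - 340 = -346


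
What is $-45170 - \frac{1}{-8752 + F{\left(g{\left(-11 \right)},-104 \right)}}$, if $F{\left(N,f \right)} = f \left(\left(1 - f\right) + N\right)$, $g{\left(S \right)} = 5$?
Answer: $- \frac{912072639}{20192} \approx -45170.0$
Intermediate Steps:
$F{\left(N,f \right)} = f \left(1 + N - f\right)$
$-45170 - \frac{1}{-8752 + F{\left(g{\left(-11 \right)},-104 \right)}} = -45170 - \frac{1}{-8752 - 104 \left(1 + 5 - -104\right)} = -45170 - \frac{1}{-8752 - 104 \left(1 + 5 + 104\right)} = -45170 - \frac{1}{-8752 - 11440} = -45170 - \frac{1}{-20192} = -45170 - - \frac{1}{20192} = -45170 + \frac{1}{20192} = - \frac{912072639}{20192}$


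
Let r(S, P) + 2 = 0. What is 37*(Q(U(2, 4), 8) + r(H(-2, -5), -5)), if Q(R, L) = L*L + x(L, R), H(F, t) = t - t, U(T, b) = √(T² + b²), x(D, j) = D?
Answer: 2590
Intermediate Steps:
H(F, t) = 0
r(S, P) = -2 (r(S, P) = -2 + 0 = -2)
Q(R, L) = L + L² (Q(R, L) = L*L + L = L² + L = L + L²)
37*(Q(U(2, 4), 8) + r(H(-2, -5), -5)) = 37*(8*(1 + 8) - 2) = 37*(8*9 - 2) = 37*(72 - 2) = 37*70 = 2590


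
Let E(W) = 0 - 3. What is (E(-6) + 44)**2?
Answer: 1681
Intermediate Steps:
E(W) = -3
(E(-6) + 44)**2 = (-3 + 44)**2 = 41**2 = 1681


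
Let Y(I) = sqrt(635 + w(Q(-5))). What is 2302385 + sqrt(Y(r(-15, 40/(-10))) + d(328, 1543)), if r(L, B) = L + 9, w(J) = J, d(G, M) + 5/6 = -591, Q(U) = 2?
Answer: 2302385 + sqrt(-21306 + 252*sqrt(13))/6 ≈ 2.3024e+6 + 23.803*I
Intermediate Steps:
d(G, M) = -3551/6 (d(G, M) = -5/6 - 591 = -3551/6)
r(L, B) = 9 + L
Y(I) = 7*sqrt(13) (Y(I) = sqrt(635 + 2) = sqrt(637) = 7*sqrt(13))
2302385 + sqrt(Y(r(-15, 40/(-10))) + d(328, 1543)) = 2302385 + sqrt(7*sqrt(13) - 3551/6) = 2302385 + sqrt(-3551/6 + 7*sqrt(13))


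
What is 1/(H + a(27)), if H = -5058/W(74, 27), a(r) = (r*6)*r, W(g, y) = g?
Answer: 37/159309 ≈ 0.00023225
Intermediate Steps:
a(r) = 6*r² (a(r) = (6*r)*r = 6*r²)
H = -2529/37 (H = -5058/74 = -5058*1/74 = -2529/37 ≈ -68.351)
1/(H + a(27)) = 1/(-2529/37 + 6*27²) = 1/(-2529/37 + 6*729) = 1/(-2529/37 + 4374) = 1/(159309/37) = 37/159309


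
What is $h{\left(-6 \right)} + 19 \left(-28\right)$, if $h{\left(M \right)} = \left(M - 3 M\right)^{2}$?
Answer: $-388$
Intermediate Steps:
$h{\left(M \right)} = 4 M^{2}$ ($h{\left(M \right)} = \left(- 2 M\right)^{2} = 4 M^{2}$)
$h{\left(-6 \right)} + 19 \left(-28\right) = 4 \left(-6\right)^{2} + 19 \left(-28\right) = 4 \cdot 36 - 532 = 144 - 532 = -388$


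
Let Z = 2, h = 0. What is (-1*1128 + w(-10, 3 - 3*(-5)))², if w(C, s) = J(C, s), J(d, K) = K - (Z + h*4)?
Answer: 1236544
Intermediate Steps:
J(d, K) = -2 + K (J(d, K) = K - (2 + 0*4) = K - (2 + 0) = K - 1*2 = K - 2 = -2 + K)
w(C, s) = -2 + s
(-1*1128 + w(-10, 3 - 3*(-5)))² = (-1*1128 + (-2 + (3 - 3*(-5))))² = (-1128 + (-2 + (3 + 15)))² = (-1128 + (-2 + 18))² = (-1128 + 16)² = (-1112)² = 1236544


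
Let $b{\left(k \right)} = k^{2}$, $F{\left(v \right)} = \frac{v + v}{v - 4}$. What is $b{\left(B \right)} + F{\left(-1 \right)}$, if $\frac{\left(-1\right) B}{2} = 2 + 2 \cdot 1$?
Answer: $\frac{322}{5} \approx 64.4$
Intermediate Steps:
$F{\left(v \right)} = \frac{2 v}{-4 + v}$
$B = -8$ ($B = - 2 \left(2 + 2 \cdot 1\right) = - 2 \left(2 + 2\right) = \left(-2\right) 4 = -8$)
$b{\left(B \right)} + F{\left(-1 \right)} = \left(-8\right)^{2} + 2 \left(-1\right) \frac{1}{-4 - 1} = 64 + 2 \left(-1\right) \frac{1}{-5} = 64 + 2 \left(-1\right) \left(- \frac{1}{5}\right) = 64 + \frac{2}{5} = \frac{322}{5}$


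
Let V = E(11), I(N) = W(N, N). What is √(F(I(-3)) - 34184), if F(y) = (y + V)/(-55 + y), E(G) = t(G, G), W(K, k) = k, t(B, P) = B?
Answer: 2*I*√7187215/29 ≈ 184.89*I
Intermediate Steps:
I(N) = N
E(G) = G
V = 11
F(y) = (11 + y)/(-55 + y) (F(y) = (y + 11)/(-55 + y) = (11 + y)/(-55 + y))
√(F(I(-3)) - 34184) = √((11 - 3)/(-55 - 3) - 34184) = √(8/(-58) - 34184) = √(-1/58*8 - 34184) = √(-4/29 - 34184) = √(-991340/29) = 2*I*√7187215/29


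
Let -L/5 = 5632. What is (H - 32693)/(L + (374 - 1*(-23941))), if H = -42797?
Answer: 15098/769 ≈ 19.633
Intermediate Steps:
L = -28160 (L = -5*5632 = -28160)
(H - 32693)/(L + (374 - 1*(-23941))) = (-42797 - 32693)/(-28160 + (374 - 1*(-23941))) = -75490/(-28160 + (374 + 23941)) = -75490/(-28160 + 24315) = -75490/(-3845) = -75490*(-1/3845) = 15098/769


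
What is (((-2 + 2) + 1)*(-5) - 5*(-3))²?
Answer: 100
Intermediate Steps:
(((-2 + 2) + 1)*(-5) - 5*(-3))² = ((0 + 1)*(-5) + 15)² = (1*(-5) + 15)² = (-5 + 15)² = 10² = 100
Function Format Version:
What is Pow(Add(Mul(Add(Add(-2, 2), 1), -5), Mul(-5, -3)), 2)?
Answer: 100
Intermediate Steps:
Pow(Add(Mul(Add(Add(-2, 2), 1), -5), Mul(-5, -3)), 2) = Pow(Add(Mul(Add(0, 1), -5), 15), 2) = Pow(Add(Mul(1, -5), 15), 2) = Pow(Add(-5, 15), 2) = Pow(10, 2) = 100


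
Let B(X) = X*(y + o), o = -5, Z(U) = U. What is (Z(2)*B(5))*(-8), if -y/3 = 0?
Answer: 400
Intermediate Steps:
y = 0 (y = -3*0 = 0)
B(X) = -5*X (B(X) = X*(0 - 5) = X*(-5) = -5*X)
(Z(2)*B(5))*(-8) = (2*(-5*5))*(-8) = (2*(-25))*(-8) = -50*(-8) = 400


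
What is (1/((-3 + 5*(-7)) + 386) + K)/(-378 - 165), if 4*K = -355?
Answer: 7721/47241 ≈ 0.16344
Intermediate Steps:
K = -355/4 (K = (1/4)*(-355) = -355/4 ≈ -88.750)
(1/((-3 + 5*(-7)) + 386) + K)/(-378 - 165) = (1/((-3 + 5*(-7)) + 386) - 355/4)/(-378 - 165) = (1/((-3 - 35) + 386) - 355/4)/(-543) = (1/(-38 + 386) - 355/4)*(-1/543) = (1/348 - 355/4)*(-1/543) = -7721/87*(-1/543) = 7721/47241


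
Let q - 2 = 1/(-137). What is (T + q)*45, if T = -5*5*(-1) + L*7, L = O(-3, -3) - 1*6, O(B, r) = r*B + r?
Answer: 166410/137 ≈ 1214.7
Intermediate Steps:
O(B, r) = r + B*r (O(B, r) = B*r + r = r + B*r)
q = 273/137 (q = 2 + 1/(-137) = 2 - 1/137 = 273/137 ≈ 1.9927)
L = 0 (L = -3*(1 - 3) - 1*6 = -3*(-2) - 6 = 6 - 6 = 0)
T = 25 (T = -5*5*(-1) + 0*7 = -25*(-1) + 0 = 25 + 0 = 25)
(T + q)*45 = (25 + 273/137)*45 = (3698/137)*45 = 166410/137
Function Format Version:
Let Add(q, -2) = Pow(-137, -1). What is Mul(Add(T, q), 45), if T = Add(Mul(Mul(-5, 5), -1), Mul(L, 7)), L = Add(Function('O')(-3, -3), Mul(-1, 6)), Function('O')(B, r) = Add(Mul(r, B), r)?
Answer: Rational(166410, 137) ≈ 1214.7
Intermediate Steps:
Function('O')(B, r) = Add(r, Mul(B, r)) (Function('O')(B, r) = Add(Mul(B, r), r) = Add(r, Mul(B, r)))
q = Rational(273, 137) (q = Add(2, Pow(-137, -1)) = Add(2, Rational(-1, 137)) = Rational(273, 137) ≈ 1.9927)
L = 0 (L = Add(Mul(-3, Add(1, -3)), Mul(-1, 6)) = Add(Mul(-3, -2), -6) = Add(6, -6) = 0)
T = 25 (T = Add(Mul(Mul(-5, 5), -1), Mul(0, 7)) = Add(Mul(-25, -1), 0) = Add(25, 0) = 25)
Mul(Add(T, q), 45) = Mul(Add(25, Rational(273, 137)), 45) = Mul(Rational(3698, 137), 45) = Rational(166410, 137)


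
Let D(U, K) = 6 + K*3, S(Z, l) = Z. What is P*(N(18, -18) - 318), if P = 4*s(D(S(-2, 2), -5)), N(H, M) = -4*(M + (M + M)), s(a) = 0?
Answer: 0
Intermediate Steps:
D(U, K) = 6 + 3*K
N(H, M) = -12*M (N(H, M) = -4*(M + 2*M) = -12*M)
P = 0 (P = 4*0 = 0)
P*(N(18, -18) - 318) = 0*(-12*(-18) - 318) = 0*(216 - 318) = 0*(-102) = 0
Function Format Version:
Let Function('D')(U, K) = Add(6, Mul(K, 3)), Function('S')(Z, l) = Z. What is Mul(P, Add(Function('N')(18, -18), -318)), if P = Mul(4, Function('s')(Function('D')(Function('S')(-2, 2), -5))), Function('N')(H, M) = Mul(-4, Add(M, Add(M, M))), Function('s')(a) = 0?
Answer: 0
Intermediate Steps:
Function('D')(U, K) = Add(6, Mul(3, K))
Function('N')(H, M) = Mul(-12, M) (Function('N')(H, M) = Mul(-4, Add(M, Mul(2, M))) = Mul(-4, Mul(3, M)) = Mul(-12, M))
P = 0 (P = Mul(4, 0) = 0)
Mul(P, Add(Function('N')(18, -18), -318)) = Mul(0, Add(Mul(-12, -18), -318)) = Mul(0, Add(216, -318)) = Mul(0, -102) = 0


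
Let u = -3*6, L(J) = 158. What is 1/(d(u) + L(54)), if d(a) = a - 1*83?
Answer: 1/57 ≈ 0.017544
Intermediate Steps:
u = -18
d(a) = -83 + a (d(a) = a - 83 = -83 + a)
1/(d(u) + L(54)) = 1/((-83 - 18) + 158) = 1/(-101 + 158) = 1/57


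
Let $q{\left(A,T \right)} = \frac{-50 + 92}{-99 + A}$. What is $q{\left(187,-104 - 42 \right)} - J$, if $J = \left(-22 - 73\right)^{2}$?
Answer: $- \frac{397079}{44} \approx -9024.5$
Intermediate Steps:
$q{\left(A,T \right)} = \frac{42}{-99 + A}$
$J = 9025$ ($J = \left(-95\right)^{2} = 9025$)
$q{\left(187,-104 - 42 \right)} - J = \frac{42}{-99 + 187} - 9025 = \frac{42}{88} - 9025 = 42 \cdot \frac{1}{88} - 9025 = \frac{21}{44} - 9025 = - \frac{397079}{44}$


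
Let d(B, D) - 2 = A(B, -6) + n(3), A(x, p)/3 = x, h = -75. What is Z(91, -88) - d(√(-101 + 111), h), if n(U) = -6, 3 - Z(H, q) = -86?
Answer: 93 - 3*√10 ≈ 83.513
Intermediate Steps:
A(x, p) = 3*x
Z(H, q) = 89 (Z(H, q) = 3 - 1*(-86) = 3 + 86 = 89)
d(B, D) = -4 + 3*B (d(B, D) = 2 + (3*B - 6) = 2 + (-6 + 3*B) = -4 + 3*B)
Z(91, -88) - d(√(-101 + 111), h) = 89 - (-4 + 3*√(-101 + 111)) = 89 - (-4 + 3*√10) = 89 + (4 - 3*√10) = 93 - 3*√10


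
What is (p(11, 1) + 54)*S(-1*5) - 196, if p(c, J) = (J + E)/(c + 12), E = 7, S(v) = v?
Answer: -10758/23 ≈ -467.74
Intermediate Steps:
p(c, J) = (7 + J)/(12 + c) (p(c, J) = (J + 7)/(c + 12) = (7 + J)/(12 + c))
(p(11, 1) + 54)*S(-1*5) - 196 = ((7 + 1)/(12 + 11) + 54)*(-1*5) - 196 = (8/23 + 54)*(-5) - 196 = (1250/23)*(-5) - 196 = -6250/23 - 196 = -10758/23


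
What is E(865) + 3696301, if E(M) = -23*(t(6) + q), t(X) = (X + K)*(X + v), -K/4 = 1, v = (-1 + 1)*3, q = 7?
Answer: 3695864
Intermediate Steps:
v = 0 (v = 0*3 = 0)
K = -4 (K = -4*1 = -4)
t(X) = X*(-4 + X) (t(X) = (X - 4)*(X + 0) = (-4 + X)*X = X*(-4 + X))
E(M) = -437 (E(M) = -23*(6*(-4 + 6) + 7) = -23*(6*2 + 7) = -23*(12 + 7) = -23*19 = -437)
E(865) + 3696301 = -437 + 3696301 = 3695864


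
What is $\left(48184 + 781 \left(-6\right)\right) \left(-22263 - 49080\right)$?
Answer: $-3103277814$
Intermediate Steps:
$\left(48184 + 781 \left(-6\right)\right) \left(-22263 - 49080\right) = \left(48184 - 4686\right) \left(-71343\right) = 43498 \left(-71343\right) = -3103277814$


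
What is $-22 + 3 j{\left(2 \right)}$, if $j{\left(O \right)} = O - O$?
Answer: $-22$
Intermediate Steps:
$j{\left(O \right)} = 0$
$-22 + 3 j{\left(2 \right)} = -22 + 3 \cdot 0 = -22 + 0 = -22$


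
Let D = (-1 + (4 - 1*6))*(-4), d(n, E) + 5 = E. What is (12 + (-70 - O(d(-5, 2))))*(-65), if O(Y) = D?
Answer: 4550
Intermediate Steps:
d(n, E) = -5 + E
D = 12 (D = (-1 + (4 - 6))*(-4) = (-1 - 2)*(-4) = -3*(-4) = 12)
O(Y) = 12
(12 + (-70 - O(d(-5, 2))))*(-65) = (12 + (-70 - 1*12))*(-65) = (12 + (-70 - 12))*(-65) = (12 - 82)*(-65) = -70*(-65) = 4550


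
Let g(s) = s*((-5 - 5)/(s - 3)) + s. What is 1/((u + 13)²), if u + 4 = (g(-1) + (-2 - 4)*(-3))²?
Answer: 16/769129 ≈ 2.0803e-5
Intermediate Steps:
g(s) = s - 10*s/(-3 + s) (g(s) = s*(-10/(-3 + s)) + s = -10*s/(-3 + s) + s = s - 10*s/(-3 + s))
u = 825/4 (u = -4 + (-(-13 - 1)/(-3 - 1) + (-2 - 4)*(-3))² = -4 + (-1*(-14)/(-4) - 6*(-3))² = -4 + (-1*(-¼)*(-14) + 18)² = -4 + (-7/2 + 18)² = -4 + (29/2)² = -4 + 841/4 = 825/4 ≈ 206.25)
1/((u + 13)²) = 1/((825/4 + 13)²) = 1/((877/4)²) = 1/(769129/16) = 16/769129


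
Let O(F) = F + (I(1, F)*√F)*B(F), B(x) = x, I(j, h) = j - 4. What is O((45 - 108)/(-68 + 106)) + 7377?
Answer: 280263/38 + 567*I*√266/1444 ≈ 7375.3 + 6.4041*I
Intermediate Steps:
I(j, h) = -4 + j
O(F) = F - 3*F^(3/2) (O(F) = F + ((-4 + 1)*√F)*F = F + (-3*√F)*F = F - 3*F^(3/2))
O((45 - 108)/(-68 + 106)) + 7377 = ((45 - 108)/(-68 + 106) - 3*(45 - 108)^(3/2)/(-68 + 106)^(3/2)) + 7377 = (-63/38 - 3*(-189*I*√266/1444)) + 7377 = (-63*1/38 - 3*(-189*I*√266/1444)) + 7377 = (-63/38 - (-567)*I*√266/1444) + 7377 = (-63/38 + 567*I*√266/1444) + 7377 = 280263/38 + 567*I*√266/1444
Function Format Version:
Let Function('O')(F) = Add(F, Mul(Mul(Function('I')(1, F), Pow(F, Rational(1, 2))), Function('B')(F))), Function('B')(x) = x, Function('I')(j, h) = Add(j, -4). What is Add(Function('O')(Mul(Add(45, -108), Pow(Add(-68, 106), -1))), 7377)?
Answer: Add(Rational(280263, 38), Mul(Rational(567, 1444), I, Pow(266, Rational(1, 2)))) ≈ Add(7375.3, Mul(6.4041, I))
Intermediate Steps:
Function('I')(j, h) = Add(-4, j)
Function('O')(F) = Add(F, Mul(-3, Pow(F, Rational(3, 2)))) (Function('O')(F) = Add(F, Mul(Mul(Add(-4, 1), Pow(F, Rational(1, 2))), F)) = Add(F, Mul(Mul(-3, Pow(F, Rational(1, 2))), F)) = Add(F, Mul(-3, Pow(F, Rational(3, 2)))))
Add(Function('O')(Mul(Add(45, -108), Pow(Add(-68, 106), -1))), 7377) = Add(Add(Mul(Add(45, -108), Pow(Add(-68, 106), -1)), Mul(-3, Pow(Mul(Add(45, -108), Pow(Add(-68, 106), -1)), Rational(3, 2)))), 7377) = Add(Add(Mul(-63, Pow(38, -1)), Mul(-3, Pow(Mul(-63, Pow(38, -1)), Rational(3, 2)))), 7377) = Add(Add(Mul(-63, Rational(1, 38)), Mul(-3, Pow(Mul(-63, Rational(1, 38)), Rational(3, 2)))), 7377) = Add(Add(Rational(-63, 38), Mul(-3, Pow(Rational(-63, 38), Rational(3, 2)))), 7377) = Add(Add(Rational(-63, 38), Mul(-3, Mul(Rational(-189, 1444), I, Pow(266, Rational(1, 2))))), 7377) = Add(Add(Rational(-63, 38), Mul(Rational(567, 1444), I, Pow(266, Rational(1, 2)))), 7377) = Add(Rational(280263, 38), Mul(Rational(567, 1444), I, Pow(266, Rational(1, 2))))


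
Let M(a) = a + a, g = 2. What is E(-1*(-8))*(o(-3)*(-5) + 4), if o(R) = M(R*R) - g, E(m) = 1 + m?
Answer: -684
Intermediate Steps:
M(a) = 2*a
o(R) = -2 + 2*R² (o(R) = 2*(R*R) - 1*2 = 2*R² - 2 = -2 + 2*R²)
E(-1*(-8))*(o(-3)*(-5) + 4) = (1 - 1*(-8))*((-2 + 2*(-3)²)*(-5) + 4) = (1 + 8)*((-2 + 2*9)*(-5) + 4) = 9*((-2 + 18)*(-5) + 4) = 9*(16*(-5) + 4) = 9*(-80 + 4) = 9*(-76) = -684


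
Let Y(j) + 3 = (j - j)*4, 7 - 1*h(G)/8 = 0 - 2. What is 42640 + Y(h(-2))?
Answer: 42637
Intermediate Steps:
h(G) = 72 (h(G) = 56 - 8*(0 - 2) = 56 - 8*(-2) = 56 + 16 = 72)
Y(j) = -3 (Y(j) = -3 + (j - j)*4 = -3 + 0*4 = -3 + 0 = -3)
42640 + Y(h(-2)) = 42640 - 3 = 42637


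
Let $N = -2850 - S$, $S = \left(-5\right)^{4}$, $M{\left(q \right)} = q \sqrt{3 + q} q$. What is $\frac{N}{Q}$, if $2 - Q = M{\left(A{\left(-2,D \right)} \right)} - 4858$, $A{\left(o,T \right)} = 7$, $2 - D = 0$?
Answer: $- \frac{1688850}{2359559} - \frac{34055 \sqrt{10}}{4719118} \approx -0.73857$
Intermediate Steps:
$D = 2$ ($D = 2 - 0 = 2 + 0 = 2$)
$M{\left(q \right)} = q^{2} \sqrt{3 + q}$
$S = 625$
$Q = 4860 - 49 \sqrt{10}$ ($Q = 2 - \left(7^{2} \sqrt{3 + 7} - 4858\right) = 2 - \left(49 \sqrt{10} - 4858\right) = 2 - \left(-4858 + 49 \sqrt{10}\right) = 2 + \left(4858 - 49 \sqrt{10}\right) = 4860 - 49 \sqrt{10} \approx 4705.0$)
$N = -3475$ ($N = -2850 - 625 = -3475$)
$\frac{N}{Q} = - \frac{3475}{4860 - 49 \sqrt{10}}$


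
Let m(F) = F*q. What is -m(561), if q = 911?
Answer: -511071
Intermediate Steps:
m(F) = 911*F (m(F) = F*911 = 911*F)
-m(561) = -911*561 = -1*511071 = -511071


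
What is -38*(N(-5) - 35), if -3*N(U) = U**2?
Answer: 4940/3 ≈ 1646.7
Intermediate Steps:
N(U) = -U**2/3
-38*(N(-5) - 35) = -38*(-1/3*(-5)**2 - 35) = -38*(-1/3*25 - 35) = -38*(-25/3 - 35) = -38*(-130/3) = 4940/3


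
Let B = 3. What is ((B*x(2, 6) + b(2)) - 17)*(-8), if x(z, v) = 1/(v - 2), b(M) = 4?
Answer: 98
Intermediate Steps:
x(z, v) = 1/(-2 + v)
((B*x(2, 6) + b(2)) - 17)*(-8) = ((3/(-2 + 6) + 4) - 17)*(-8) = ((3/4 + 4) - 17)*(-8) = ((3*(¼) + 4) - 17)*(-8) = ((¾ + 4) - 17)*(-8) = (19/4 - 17)*(-8) = -49/4*(-8) = 98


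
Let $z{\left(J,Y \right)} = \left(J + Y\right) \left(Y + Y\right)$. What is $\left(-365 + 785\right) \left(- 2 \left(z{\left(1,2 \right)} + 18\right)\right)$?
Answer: $-25200$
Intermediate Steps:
$z{\left(J,Y \right)} = 2 Y \left(J + Y\right)$ ($z{\left(J,Y \right)} = \left(J + Y\right) 2 Y = 2 Y \left(J + Y\right)$)
$\left(-365 + 785\right) \left(- 2 \left(z{\left(1,2 \right)} + 18\right)\right) = \left(-365 + 785\right) \left(- 2 \left(2 \cdot 2 \left(1 + 2\right) + 18\right)\right) = 420 \left(- 2 \left(2 \cdot 2 \cdot 3 + 18\right)\right) = 420 \left(- 2 \left(12 + 18\right)\right) = 420 \left(\left(-2\right) 30\right) = 420 \left(-60\right) = -25200$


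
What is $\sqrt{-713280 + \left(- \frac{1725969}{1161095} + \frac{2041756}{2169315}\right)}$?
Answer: $\frac{i \sqrt{20112155072912618575904499195}}{167918719995} \approx 844.56 i$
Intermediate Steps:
$\sqrt{-713280 + \left(- \frac{1725969}{1161095} + \frac{2041756}{2169315}\right)} = \sqrt{-713280 - \frac{274699551683}{503756159985}} = \sqrt{- \frac{359319468493652483}{503756159985}} = \frac{i \sqrt{20112155072912618575904499195}}{167918719995}$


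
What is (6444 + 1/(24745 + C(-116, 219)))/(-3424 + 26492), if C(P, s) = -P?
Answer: 160204285/573493548 ≈ 0.27935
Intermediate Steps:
(6444 + 1/(24745 + C(-116, 219)))/(-3424 + 26492) = (6444 + 1/(24745 - 1*(-116)))/(-3424 + 26492) = (6444 + 1/(24745 + 116))/23068 = (6444 + 1/24861)*(1/23068) = (160204285/24861)*(1/23068) = 160204285/573493548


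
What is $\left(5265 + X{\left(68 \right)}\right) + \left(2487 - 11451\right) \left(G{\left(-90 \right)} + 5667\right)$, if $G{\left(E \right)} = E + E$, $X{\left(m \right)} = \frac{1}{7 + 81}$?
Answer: $- \frac{4327857863}{88} \approx -4.918 \cdot 10^{7}$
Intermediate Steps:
$X{\left(m \right)} = \frac{1}{88}$
$G{\left(E \right)} = 2 E$
$\left(5265 + X{\left(68 \right)}\right) + \left(2487 - 11451\right) \left(G{\left(-90 \right)} + 5667\right) = \left(5265 + \frac{1}{88}\right) + \left(2487 - 11451\right) \left(2 \left(-90\right) + 5667\right) = \frac{463321}{88} - 8964 \left(-180 + 5667\right) = \frac{463321}{88} - 49185468 = - \frac{4327857863}{88}$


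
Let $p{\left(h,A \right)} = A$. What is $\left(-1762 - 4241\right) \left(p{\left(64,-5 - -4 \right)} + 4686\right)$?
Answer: $-28124055$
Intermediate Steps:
$\left(-1762 - 4241\right) \left(p{\left(64,-5 - -4 \right)} + 4686\right) = \left(-1762 - 4241\right) \left(\left(-5 - -4\right) + 4686\right) = - 6003 \left(\left(-5 + 4\right) + 4686\right) = - 6003 \left(-1 + 4686\right) = \left(-6003\right) 4685 = -28124055$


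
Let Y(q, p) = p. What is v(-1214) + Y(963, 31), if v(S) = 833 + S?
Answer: -350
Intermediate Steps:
v(-1214) + Y(963, 31) = (833 - 1214) + 31 = -381 + 31 = -350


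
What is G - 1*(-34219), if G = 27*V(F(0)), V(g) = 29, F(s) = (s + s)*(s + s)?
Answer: 35002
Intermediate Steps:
F(s) = 4*s**2 (F(s) = (2*s)*(2*s) = 4*s**2)
G = 783 (G = 27*29 = 783)
G - 1*(-34219) = 783 - 1*(-34219) = 783 + 34219 = 35002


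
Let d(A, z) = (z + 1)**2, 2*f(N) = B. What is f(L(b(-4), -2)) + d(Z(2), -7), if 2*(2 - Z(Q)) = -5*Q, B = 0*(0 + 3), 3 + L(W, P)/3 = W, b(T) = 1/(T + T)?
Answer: 36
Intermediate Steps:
b(T) = 1/(2*T)
L(W, P) = -9 + 3*W
B = 0 (B = 0*3 = 0)
Z(Q) = 2 + 5*Q/2 (Z(Q) = 2 - (-5)*Q/2 = 2 + 5*Q/2)
f(N) = 0 (f(N) = (1/2)*0 = 0)
d(A, z) = (1 + z)**2
f(L(b(-4), -2)) + d(Z(2), -7) = 0 + (1 - 7)**2 = 0 + (-6)**2 = 0 + 36 = 36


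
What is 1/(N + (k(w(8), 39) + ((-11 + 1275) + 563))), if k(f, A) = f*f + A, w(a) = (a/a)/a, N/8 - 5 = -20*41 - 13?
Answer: -64/304511 ≈ -0.00021017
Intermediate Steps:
N = -6624 (N = 40 + 8*(-20*41 - 13) = 40 + 8*(-820 - 13) = 40 + 8*(-833) = 40 - 6664 = -6624)
w(a) = 1/a
k(f, A) = A + f**2 (k(f, A) = f**2 + A = A + f**2)
1/(N + (k(w(8), 39) + ((-11 + 1275) + 563))) = 1/(-6624 + ((39 + (1/8)**2) + ((-11 + 1275) + 563))) = 1/(-6624 + ((39 + (1/8)**2) + (1264 + 563))) = 1/(-6624 + ((39 + 1/64) + 1827)) = 1/(-6624 + (2497/64 + 1827)) = 1/(-6624 + 119425/64) = 1/(-304511/64) = -64/304511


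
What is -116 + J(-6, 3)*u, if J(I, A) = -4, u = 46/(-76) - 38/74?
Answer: -78402/703 ≈ -111.52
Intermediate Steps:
u = -1573/1406 (u = 46*(-1/76) - 38*1/74 = -23/38 - 19/37 = -1573/1406 ≈ -1.1188)
-116 + J(-6, 3)*u = -116 - 4*(-1573/1406) = -116 + 3146/703 = -78402/703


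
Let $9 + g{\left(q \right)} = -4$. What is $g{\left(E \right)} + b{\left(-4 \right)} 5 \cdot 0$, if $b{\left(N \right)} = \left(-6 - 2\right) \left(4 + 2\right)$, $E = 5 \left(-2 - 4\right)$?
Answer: $-13$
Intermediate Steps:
$E = -30$ ($E = 5 \left(-6\right) = -30$)
$g{\left(q \right)} = -13$ ($g{\left(q \right)} = -9 - 4 = -13$)
$b{\left(N \right)} = -48$ ($b{\left(N \right)} = \left(-8\right) 6 = -48$)
$g{\left(E \right)} + b{\left(-4 \right)} 5 \cdot 0 = -13 - 48 \cdot 5 \cdot 0 = -13 - 0 = -13 + 0 = -13$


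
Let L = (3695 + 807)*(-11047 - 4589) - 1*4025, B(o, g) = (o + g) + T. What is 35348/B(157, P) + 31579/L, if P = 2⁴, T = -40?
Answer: 2488399454349/9362840501 ≈ 265.77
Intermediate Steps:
P = 16
B(o, g) = -40 + g + o (B(o, g) = (o + g) - 40 = (g + o) - 40 = -40 + g + o)
L = -70397297 (L = 4502*(-15636) - 4025 = -70393272 - 4025 = -70397297)
35348/B(157, P) + 31579/L = 35348/(-40 + 16 + 157) + 31579/(-70397297) = 35348/133 + 31579*(-1/70397297) = 35348*(1/133) - 31579/70397297 = 35348/133 - 31579/70397297 = 2488399454349/9362840501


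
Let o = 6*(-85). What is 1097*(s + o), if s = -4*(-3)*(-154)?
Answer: -2586726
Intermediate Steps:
o = -510
s = -1848 (s = 12*(-154) = -1848)
1097*(s + o) = 1097*(-1848 - 510) = 1097*(-2358) = -2586726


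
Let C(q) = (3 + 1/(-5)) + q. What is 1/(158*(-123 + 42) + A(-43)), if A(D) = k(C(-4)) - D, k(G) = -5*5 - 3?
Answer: -1/12783 ≈ -7.8229e-5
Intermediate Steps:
C(q) = 14/5 + q (C(q) = (3 - 1/5) + q = 14/5 + q)
k(G) = -28 (k(G) = -25 - 3 = -28)
A(D) = -28 - D
1/(158*(-123 + 42) + A(-43)) = 1/(158*(-123 + 42) + (-28 - 1*(-43))) = 1/(158*(-81) + (-28 + 43)) = 1/(-12798 + 15) = 1/(-12783) = -1/12783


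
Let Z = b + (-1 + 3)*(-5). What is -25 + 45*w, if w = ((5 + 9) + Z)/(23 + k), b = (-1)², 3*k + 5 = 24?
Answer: -1525/88 ≈ -17.330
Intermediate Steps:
k = 19/3 (k = -5/3 + (⅓)*24 = -5/3 + 8 = 19/3 ≈ 6.3333)
b = 1
Z = -9 (Z = 1 + (-1 + 3)*(-5) = 1 + 2*(-5) = 1 - 10 = -9)
w = 15/88 (w = ((5 + 9) - 9)/(23 + 19/3) = (14 - 9)/(88/3) = 5*(3/88) = 15/88 ≈ 0.17045)
-25 + 45*w = -25 + 45*(15/88) = -25 + 675/88 = -1525/88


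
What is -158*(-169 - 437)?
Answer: 95748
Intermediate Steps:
-158*(-169 - 437) = -158*(-606) = 95748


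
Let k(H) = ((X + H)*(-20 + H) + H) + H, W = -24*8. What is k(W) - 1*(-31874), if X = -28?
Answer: 78130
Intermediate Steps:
W = -192
k(H) = 2*H + (-28 + H)*(-20 + H) (k(H) = ((-28 + H)*(-20 + H) + H) + H = (H + (-28 + H)*(-20 + H)) + H = 2*H + (-28 + H)*(-20 + H))
k(W) - 1*(-31874) = (560 + (-192)**2 - 46*(-192)) - 1*(-31874) = (560 + 36864 + 8832) + 31874 = 46256 + 31874 = 78130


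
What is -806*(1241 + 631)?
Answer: -1508832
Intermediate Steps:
-806*(1241 + 631) = -806*1872 = -1508832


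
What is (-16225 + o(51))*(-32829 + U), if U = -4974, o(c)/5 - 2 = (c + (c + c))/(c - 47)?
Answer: 2422983285/4 ≈ 6.0575e+8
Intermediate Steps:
o(c) = 10 + 15*c/(-47 + c) (o(c) = 10 + 5*((c + (c + c))/(c - 47)) = 10 + 5*((c + 2*c)/(-47 + c)) = 10 + 5*((3*c)/(-47 + c)) = 10 + 5*(3*c/(-47 + c)) = 10 + 15*c/(-47 + c))
(-16225 + o(51))*(-32829 + U) = (-16225 + 5*(-94 + 5*51)/(-47 + 51))*(-32829 - 4974) = (-16225 + 5*(-94 + 255)/4)*(-37803) = (-16225 + 5*(¼)*161)*(-37803) = (-16225 + 805/4)*(-37803) = -64095/4*(-37803) = 2422983285/4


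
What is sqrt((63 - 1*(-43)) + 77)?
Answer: sqrt(183) ≈ 13.528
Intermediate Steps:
sqrt((63 - 1*(-43)) + 77) = sqrt((63 + 43) + 77) = sqrt(106 + 77) = sqrt(183)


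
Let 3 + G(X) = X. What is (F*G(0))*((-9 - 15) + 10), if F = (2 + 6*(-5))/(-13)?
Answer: 1176/13 ≈ 90.462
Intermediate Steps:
G(X) = -3 + X
F = 28/13 (F = (2 - 30)*(-1/13) = -28*(-1/13) = 28/13 ≈ 2.1538)
(F*G(0))*((-9 - 15) + 10) = (28*(-3 + 0)/13)*((-9 - 15) + 10) = ((28/13)*(-3))*(-24 + 10) = -84/13*(-14) = 1176/13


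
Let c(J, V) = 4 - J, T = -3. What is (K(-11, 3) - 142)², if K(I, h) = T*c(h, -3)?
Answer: 21025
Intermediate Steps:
K(I, h) = -12 + 3*h (K(I, h) = -3*(4 - h) = -12 + 3*h)
(K(-11, 3) - 142)² = ((-12 + 3*3) - 142)² = ((-12 + 9) - 142)² = (-3 - 142)² = (-145)² = 21025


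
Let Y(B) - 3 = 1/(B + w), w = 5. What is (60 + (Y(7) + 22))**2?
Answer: 1042441/144 ≈ 7239.2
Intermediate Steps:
Y(B) = 3 + 1/(5 + B) (Y(B) = 3 + 1/(B + 5) = 3 + 1/(5 + B))
(60 + (Y(7) + 22))**2 = (60 + ((16 + 3*7)/(5 + 7) + 22))**2 = (60 + ((16 + 21)/12 + 22))**2 = (60 + ((1/12)*37 + 22))**2 = (60 + (37/12 + 22))**2 = (60 + 301/12)**2 = (1021/12)**2 = 1042441/144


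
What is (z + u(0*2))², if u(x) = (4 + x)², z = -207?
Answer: 36481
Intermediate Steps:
(z + u(0*2))² = (-207 + (4 + 0*2)²)² = (-207 + (4 + 0)²)² = (-207 + 4²)² = (-207 + 16)² = (-191)² = 36481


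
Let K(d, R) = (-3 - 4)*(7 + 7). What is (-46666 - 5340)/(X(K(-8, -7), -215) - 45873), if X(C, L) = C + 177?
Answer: 26003/22897 ≈ 1.1357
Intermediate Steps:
K(d, R) = -98 (K(d, R) = -7*14 = -98)
X(C, L) = 177 + C
(-46666 - 5340)/(X(K(-8, -7), -215) - 45873) = (-46666 - 5340)/((177 - 98) - 45873) = -52006/(79 - 45873) = -52006/(-45794) = -52006*(-1/45794) = 26003/22897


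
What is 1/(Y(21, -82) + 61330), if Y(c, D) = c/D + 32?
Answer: 82/5031663 ≈ 1.6297e-5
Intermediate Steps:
Y(c, D) = 32 + c/D
1/(Y(21, -82) + 61330) = 1/((32 + 21/(-82)) + 61330) = 1/((32 + 21*(-1/82)) + 61330) = 1/((32 - 21/82) + 61330) = 1/(2603/82 + 61330) = 1/(5031663/82) = 82/5031663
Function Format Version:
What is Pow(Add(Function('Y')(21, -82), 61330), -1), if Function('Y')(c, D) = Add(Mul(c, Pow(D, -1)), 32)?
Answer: Rational(82, 5031663) ≈ 1.6297e-5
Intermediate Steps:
Function('Y')(c, D) = Add(32, Mul(c, Pow(D, -1)))
Pow(Add(Function('Y')(21, -82), 61330), -1) = Pow(Add(Add(32, Mul(21, Pow(-82, -1))), 61330), -1) = Pow(Add(Add(32, Mul(21, Rational(-1, 82))), 61330), -1) = Pow(Add(Add(32, Rational(-21, 82)), 61330), -1) = Pow(Add(Rational(2603, 82), 61330), -1) = Pow(Rational(5031663, 82), -1) = Rational(82, 5031663)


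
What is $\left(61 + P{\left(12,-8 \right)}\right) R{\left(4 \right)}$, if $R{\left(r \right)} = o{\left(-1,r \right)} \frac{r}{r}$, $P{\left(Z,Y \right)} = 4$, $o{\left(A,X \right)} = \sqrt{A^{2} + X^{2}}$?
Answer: $65 \sqrt{17} \approx 268.0$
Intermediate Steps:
$R{\left(r \right)} = \sqrt{1 + r^{2}}$ ($R{\left(r \right)} = \sqrt{\left(-1\right)^{2} + r^{2}} \frac{r}{r} = \sqrt{1 + r^{2}} \cdot 1 = \sqrt{1 + r^{2}}$)
$\left(61 + P{\left(12,-8 \right)}\right) R{\left(4 \right)} = \left(61 + 4\right) \sqrt{1 + 4^{2}} = 65 \sqrt{1 + 16} = 65 \sqrt{17}$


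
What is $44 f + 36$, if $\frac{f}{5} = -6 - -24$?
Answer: $3996$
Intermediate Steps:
$f = 90$ ($f = 5 \left(-6 - -24\right) = 5 \left(-6 + 24\right) = 5 \cdot 18 = 90$)
$44 f + 36 = 44 \cdot 90 + 36 = 3960 + 36 = 3996$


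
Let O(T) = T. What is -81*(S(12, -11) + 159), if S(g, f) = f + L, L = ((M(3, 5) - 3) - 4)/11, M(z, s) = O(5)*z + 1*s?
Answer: -132921/11 ≈ -12084.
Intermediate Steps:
M(z, s) = s + 5*z (M(z, s) = 5*z + 1*s = 5*z + s = s + 5*z)
L = 13/11 (L = (((5 + 5*3) - 3) - 4)/11 = (((5 + 15) - 3) - 4)*(1/11) = ((20 - 3) - 4)*(1/11) = (17 - 4)*(1/11) = 13*(1/11) = 13/11 ≈ 1.1818)
S(g, f) = 13/11 + f (S(g, f) = f + 13/11 = 13/11 + f)
-81*(S(12, -11) + 159) = -81*((13/11 - 11) + 159) = -81*(-108/11 + 159) = -81*1641/11 = -132921/11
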